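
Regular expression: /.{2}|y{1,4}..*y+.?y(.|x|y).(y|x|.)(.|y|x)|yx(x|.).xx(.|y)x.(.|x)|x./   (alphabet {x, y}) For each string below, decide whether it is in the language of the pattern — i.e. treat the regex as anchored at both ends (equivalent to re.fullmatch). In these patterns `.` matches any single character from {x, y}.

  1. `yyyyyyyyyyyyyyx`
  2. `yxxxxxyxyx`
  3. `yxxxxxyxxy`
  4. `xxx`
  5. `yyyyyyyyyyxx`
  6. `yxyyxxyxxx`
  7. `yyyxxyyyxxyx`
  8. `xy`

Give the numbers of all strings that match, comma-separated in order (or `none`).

1 → match
2 → match
3 → match
4 → no match
5 → match
6 → match
7 → match
8 → match

1, 2, 3, 5, 6, 7, 8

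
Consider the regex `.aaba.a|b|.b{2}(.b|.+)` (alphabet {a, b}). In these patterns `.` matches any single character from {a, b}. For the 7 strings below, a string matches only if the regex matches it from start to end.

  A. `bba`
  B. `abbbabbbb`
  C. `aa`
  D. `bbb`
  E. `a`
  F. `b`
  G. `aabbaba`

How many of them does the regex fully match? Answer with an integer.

2

A → no match
B → match
C → no match
D → no match
E → no match
F → match
G → no match
Total matched: 2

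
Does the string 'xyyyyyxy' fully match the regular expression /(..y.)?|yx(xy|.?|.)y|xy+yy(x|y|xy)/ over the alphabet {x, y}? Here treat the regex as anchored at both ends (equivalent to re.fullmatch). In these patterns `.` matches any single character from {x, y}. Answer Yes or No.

Yes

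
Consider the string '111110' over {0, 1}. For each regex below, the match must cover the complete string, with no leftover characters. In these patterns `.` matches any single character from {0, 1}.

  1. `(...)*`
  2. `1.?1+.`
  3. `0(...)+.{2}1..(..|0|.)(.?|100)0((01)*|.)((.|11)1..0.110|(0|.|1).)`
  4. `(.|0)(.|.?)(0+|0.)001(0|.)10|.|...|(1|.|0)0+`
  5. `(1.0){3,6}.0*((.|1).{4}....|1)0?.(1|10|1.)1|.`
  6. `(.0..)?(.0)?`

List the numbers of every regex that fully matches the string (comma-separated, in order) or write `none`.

1, 2

1 → match
2 → match
3 → no match — must start with '0'
4 → no match
5 → no match
6 → no match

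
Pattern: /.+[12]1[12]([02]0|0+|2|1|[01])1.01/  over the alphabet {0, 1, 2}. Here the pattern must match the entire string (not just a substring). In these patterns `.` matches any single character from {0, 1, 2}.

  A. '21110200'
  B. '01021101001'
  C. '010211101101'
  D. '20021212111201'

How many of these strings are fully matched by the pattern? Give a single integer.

2

A. '21110200' → no match — must end with '01'
B. '01021101001' → match
C. '010211101101' → match
D → no match
Total matched: 2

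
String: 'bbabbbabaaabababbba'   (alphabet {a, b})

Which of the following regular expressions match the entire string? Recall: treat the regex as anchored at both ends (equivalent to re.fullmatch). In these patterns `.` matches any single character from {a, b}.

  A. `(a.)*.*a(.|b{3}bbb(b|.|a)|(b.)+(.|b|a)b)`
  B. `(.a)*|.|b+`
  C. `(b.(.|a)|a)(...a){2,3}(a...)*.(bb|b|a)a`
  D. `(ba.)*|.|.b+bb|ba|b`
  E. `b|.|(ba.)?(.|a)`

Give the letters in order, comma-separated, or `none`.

C

A → no match
B → no match
C → match
D → no match
E → no match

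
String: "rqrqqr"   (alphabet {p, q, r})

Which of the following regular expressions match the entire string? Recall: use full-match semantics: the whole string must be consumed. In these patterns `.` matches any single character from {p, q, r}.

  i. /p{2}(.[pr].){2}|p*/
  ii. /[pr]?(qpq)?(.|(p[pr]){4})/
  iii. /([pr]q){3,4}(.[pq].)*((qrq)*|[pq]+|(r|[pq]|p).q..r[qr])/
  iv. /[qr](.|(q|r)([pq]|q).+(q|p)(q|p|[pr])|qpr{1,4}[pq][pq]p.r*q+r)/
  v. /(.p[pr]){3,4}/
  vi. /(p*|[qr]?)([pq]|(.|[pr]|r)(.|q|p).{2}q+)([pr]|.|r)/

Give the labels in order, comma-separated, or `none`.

vi

i → no match
ii → no match
iii → no match
iv → no match
v → no match
vi → match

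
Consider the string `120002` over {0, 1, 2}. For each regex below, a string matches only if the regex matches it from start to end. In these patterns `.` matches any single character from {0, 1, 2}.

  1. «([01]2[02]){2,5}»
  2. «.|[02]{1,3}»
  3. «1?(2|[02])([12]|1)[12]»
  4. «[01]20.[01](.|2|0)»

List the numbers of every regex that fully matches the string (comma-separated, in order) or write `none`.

4

1 → no match
2 → no match
3 → no match
4 → match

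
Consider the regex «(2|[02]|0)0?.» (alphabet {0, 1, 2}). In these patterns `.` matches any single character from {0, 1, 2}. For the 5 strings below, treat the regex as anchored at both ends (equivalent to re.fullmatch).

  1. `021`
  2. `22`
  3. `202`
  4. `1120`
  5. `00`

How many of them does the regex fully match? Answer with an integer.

1 → no match
2 → match
3 → match
4 → no match
5 → match
Total matched: 3

3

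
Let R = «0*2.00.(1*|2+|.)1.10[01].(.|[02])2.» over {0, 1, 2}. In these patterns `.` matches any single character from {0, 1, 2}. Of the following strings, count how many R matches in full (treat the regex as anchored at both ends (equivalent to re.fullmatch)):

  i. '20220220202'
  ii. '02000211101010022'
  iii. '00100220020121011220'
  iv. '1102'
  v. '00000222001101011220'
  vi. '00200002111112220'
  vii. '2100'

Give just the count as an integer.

i. '20220220202' → no match
ii → match
iii → no match
iv. '1102' → no match
v → no match
vi → no match
vii. '2100' → no match
Total matched: 1

1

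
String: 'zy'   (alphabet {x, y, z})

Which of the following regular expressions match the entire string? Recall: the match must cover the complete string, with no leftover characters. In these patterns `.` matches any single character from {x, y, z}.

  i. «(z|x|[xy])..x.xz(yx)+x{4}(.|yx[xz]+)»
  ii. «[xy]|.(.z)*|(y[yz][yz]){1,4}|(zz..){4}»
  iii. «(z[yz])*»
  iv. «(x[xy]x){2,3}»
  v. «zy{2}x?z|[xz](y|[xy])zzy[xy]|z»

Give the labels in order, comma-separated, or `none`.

i → no match
ii → no match
iii → match
iv → no match — must start with 'x'
v → no match

iii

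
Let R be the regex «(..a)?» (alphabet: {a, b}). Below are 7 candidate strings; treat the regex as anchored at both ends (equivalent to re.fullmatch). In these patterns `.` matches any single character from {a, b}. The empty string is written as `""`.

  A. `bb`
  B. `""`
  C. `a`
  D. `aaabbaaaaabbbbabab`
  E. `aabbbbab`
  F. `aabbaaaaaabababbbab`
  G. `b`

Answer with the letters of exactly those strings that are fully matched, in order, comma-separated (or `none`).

B

A. `bb` → no match
B. `""` → match
C. `a` → no match
D → no match
E. `aabbbbab` → no match
F → no match
G. `b` → no match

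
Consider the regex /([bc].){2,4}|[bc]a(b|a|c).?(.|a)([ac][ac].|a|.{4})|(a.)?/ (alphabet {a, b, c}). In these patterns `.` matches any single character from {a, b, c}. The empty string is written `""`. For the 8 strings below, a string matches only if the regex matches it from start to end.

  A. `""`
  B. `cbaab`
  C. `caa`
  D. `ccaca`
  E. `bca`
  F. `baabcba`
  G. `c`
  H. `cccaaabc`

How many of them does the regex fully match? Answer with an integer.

A → match
B → no match
C → no match
D → no match
E → no match
F → no match
G → no match
H → no match
Total matched: 1

1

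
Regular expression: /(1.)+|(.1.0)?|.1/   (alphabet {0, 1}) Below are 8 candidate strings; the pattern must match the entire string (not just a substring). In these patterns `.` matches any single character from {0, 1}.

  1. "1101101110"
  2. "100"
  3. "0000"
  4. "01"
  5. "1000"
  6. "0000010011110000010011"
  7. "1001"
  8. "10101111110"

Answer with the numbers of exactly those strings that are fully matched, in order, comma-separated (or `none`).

4

1. "1101101110" → no match
2. "100" → no match
3. "0000" → no match
4. "01" → match
5. "1000" → no match
6 → no match
7. "1001" → no match
8. "10101111110" → no match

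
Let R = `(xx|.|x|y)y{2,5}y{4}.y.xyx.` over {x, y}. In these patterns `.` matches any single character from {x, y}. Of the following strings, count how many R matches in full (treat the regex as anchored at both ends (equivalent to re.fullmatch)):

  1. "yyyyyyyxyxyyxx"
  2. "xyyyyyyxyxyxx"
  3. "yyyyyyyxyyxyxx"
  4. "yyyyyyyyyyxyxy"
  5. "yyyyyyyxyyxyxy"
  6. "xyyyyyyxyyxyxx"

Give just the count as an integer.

4

1 → no match
2 → no match
3 → match
4 → match
5 → match
6 → match
Total matched: 4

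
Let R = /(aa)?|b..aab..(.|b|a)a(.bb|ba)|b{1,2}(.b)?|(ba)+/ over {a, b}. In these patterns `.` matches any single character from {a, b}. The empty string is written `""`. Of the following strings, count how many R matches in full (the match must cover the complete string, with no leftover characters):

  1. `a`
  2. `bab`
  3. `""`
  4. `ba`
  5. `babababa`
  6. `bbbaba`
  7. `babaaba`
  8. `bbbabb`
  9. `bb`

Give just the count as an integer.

1 → no match
2 → match
3 → match
4 → match
5 → match
6 → no match
7 → no match
8 → no match
9 → match
Total matched: 5

5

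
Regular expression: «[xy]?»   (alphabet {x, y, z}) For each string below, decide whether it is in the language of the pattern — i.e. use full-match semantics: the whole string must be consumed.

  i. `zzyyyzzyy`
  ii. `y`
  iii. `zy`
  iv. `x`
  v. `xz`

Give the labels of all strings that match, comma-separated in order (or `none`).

i → no match
ii → match
iii → no match
iv → match
v → no match

ii, iv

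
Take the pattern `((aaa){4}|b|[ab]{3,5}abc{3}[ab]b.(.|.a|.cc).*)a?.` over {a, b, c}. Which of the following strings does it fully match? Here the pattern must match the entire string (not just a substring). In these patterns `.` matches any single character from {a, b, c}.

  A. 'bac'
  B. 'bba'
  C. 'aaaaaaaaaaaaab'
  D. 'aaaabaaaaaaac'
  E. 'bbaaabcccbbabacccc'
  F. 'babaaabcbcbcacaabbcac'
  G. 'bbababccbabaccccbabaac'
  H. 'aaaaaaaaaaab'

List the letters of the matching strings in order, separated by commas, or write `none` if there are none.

A, C, E

A → match
B → no match
C → match
D → no match
E → match
F → no match
G → no match
H → no match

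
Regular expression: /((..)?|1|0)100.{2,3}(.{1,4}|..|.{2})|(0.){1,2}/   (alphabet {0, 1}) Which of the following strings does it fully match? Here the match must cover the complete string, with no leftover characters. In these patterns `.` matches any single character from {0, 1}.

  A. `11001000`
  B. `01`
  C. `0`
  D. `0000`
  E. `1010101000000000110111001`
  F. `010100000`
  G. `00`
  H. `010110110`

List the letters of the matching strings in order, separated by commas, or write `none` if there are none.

A → match
B → match
C → no match
D → match
E → no match
F → no match
G → match
H → no match

A, B, D, G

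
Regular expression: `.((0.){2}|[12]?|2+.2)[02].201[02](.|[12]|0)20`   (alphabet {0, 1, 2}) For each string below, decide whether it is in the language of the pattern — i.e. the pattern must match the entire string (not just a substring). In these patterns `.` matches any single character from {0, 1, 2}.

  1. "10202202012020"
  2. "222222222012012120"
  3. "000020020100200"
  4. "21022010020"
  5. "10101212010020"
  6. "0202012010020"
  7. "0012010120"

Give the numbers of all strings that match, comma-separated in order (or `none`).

1, 2, 4, 5, 6, 7

1 → match
2 → match
3 → no match — must end with "20"
4. "21022010020" → match
5 → match
6 → match
7. "0012010120" → match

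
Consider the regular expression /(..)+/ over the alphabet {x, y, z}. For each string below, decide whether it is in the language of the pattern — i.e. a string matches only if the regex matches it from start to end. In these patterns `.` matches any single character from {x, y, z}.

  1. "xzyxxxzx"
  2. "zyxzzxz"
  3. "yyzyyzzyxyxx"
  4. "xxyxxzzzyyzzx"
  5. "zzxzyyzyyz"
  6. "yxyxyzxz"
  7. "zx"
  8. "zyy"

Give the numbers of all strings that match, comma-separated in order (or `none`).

1 → match
2 → no match
3 → match
4 → no match
5 → match
6 → match
7 → match
8 → no match

1, 3, 5, 6, 7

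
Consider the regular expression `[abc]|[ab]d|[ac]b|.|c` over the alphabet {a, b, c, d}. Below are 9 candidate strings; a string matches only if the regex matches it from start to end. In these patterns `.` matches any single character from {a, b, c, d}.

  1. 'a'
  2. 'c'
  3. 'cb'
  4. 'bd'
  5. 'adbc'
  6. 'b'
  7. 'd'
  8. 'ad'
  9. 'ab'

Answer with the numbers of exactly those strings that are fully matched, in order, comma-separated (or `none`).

1 → match
2 → match
3 → match
4 → match
5 → no match
6 → match
7 → match
8 → match
9 → match

1, 2, 3, 4, 6, 7, 8, 9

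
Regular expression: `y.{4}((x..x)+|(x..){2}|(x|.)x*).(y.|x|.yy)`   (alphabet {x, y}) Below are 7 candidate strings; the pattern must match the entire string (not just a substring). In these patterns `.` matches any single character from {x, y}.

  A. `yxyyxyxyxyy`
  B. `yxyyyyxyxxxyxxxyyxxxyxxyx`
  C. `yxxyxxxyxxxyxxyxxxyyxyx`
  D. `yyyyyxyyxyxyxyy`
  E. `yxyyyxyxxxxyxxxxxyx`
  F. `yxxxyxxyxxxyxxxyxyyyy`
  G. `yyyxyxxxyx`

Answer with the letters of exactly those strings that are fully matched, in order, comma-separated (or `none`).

A, C, D, E, F, G

A → match
B → no match
C → match
D → match
E → match
F → match
G → match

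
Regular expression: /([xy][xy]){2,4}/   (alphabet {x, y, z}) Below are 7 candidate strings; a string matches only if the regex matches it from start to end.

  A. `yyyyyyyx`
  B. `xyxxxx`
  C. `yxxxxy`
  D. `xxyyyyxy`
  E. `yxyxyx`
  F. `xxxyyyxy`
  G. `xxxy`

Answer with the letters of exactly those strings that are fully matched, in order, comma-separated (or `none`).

A → match
B → match
C → match
D → match
E → match
F → match
G → match

A, B, C, D, E, F, G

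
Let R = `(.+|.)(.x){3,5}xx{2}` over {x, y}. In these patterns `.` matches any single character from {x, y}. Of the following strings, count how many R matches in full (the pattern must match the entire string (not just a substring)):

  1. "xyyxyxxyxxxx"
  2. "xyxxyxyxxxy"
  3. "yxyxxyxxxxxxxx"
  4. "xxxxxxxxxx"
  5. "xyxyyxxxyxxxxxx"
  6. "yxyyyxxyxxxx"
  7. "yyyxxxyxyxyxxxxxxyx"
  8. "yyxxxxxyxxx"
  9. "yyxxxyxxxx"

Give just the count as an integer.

4

1. "xyyxyxxyxxxx" → no match
2. "xyxxyxyxxxy" → no match — must end with "x"
3 → match
4. "xxxxxxxxxx" → match
5 → match
6. "yxyyyxxyxxxx" → no match
7 → no match
8. "yyxxxxxyxxx" → no match
9. "yyxxxyxxxx" → match
Total matched: 4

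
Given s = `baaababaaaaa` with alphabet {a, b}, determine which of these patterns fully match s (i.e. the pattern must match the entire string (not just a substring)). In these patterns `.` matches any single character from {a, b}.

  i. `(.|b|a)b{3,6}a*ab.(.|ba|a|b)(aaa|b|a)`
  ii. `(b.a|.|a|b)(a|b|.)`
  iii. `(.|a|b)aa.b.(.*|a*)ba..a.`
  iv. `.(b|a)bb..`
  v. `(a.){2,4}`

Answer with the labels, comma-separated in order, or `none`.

i → no match
ii → no match
iii → match
iv → no match
v → no match — must start with `a`

iii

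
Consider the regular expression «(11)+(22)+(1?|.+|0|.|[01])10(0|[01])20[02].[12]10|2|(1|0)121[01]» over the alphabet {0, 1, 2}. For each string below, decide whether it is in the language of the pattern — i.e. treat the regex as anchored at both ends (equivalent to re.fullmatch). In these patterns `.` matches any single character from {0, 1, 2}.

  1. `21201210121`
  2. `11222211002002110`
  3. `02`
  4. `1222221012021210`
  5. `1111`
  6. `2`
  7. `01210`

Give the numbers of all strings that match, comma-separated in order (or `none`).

2, 6, 7

1. `21201210121` → no match
2 → match
3. `02` → no match
4 → no match
5. `1111` → no match
6. `2` → match
7. `01210` → match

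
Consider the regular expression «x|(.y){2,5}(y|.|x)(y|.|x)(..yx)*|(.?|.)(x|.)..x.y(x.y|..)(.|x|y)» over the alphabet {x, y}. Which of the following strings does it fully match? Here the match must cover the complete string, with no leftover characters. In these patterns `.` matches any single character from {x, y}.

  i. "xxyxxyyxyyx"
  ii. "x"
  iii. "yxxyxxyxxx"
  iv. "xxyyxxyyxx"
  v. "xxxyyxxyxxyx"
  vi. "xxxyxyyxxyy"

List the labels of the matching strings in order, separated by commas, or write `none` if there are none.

i → match
ii → match
iii → match
iv → match
v → no match
vi → match

i, ii, iii, iv, vi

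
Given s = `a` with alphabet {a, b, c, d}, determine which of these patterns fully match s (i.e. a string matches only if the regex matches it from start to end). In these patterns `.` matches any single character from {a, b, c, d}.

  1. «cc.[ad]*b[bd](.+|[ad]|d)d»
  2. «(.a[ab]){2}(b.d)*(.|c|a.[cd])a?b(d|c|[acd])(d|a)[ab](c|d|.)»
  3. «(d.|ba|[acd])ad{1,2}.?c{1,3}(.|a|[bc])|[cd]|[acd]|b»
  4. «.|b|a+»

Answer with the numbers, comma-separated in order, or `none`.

1 → no match — must start with `cc`
2 → no match
3 → match
4 → match

3, 4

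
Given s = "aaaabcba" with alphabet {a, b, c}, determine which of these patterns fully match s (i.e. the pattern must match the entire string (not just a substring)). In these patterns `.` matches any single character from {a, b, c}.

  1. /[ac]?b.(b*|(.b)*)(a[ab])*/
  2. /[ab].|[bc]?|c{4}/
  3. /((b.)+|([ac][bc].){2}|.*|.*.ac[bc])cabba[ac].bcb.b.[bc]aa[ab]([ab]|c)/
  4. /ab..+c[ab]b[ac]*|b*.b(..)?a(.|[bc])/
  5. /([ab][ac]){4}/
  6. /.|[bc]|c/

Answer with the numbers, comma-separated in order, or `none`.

5

1 → no match
2 → no match
3 → no match
4 → no match
5 → match
6 → no match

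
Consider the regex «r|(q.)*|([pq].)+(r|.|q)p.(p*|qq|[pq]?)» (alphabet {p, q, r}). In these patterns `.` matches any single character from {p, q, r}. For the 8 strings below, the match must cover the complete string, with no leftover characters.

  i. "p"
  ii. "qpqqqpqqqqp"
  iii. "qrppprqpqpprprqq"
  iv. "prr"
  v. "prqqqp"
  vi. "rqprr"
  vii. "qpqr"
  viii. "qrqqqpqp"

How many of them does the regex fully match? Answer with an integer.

2

i → no match
ii → no match
iii → no match
iv → no match
v → no match
vi → no match
vii → match
viii → match
Total matched: 2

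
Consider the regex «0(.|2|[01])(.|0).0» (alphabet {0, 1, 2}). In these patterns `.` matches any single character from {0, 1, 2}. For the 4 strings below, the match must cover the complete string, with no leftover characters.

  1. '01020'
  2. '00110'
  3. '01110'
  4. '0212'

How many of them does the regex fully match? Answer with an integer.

1 → match
2 → match
3 → match
4 → no match — must end with '0'
Total matched: 3

3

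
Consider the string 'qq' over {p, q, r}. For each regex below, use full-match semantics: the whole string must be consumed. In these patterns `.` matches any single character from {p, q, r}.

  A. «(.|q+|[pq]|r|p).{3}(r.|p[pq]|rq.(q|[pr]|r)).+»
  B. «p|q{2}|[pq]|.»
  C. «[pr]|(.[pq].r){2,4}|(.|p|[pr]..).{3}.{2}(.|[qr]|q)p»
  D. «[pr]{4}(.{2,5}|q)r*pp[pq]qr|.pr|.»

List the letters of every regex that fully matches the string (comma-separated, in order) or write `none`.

B

A → no match
B → match
C → no match
D → no match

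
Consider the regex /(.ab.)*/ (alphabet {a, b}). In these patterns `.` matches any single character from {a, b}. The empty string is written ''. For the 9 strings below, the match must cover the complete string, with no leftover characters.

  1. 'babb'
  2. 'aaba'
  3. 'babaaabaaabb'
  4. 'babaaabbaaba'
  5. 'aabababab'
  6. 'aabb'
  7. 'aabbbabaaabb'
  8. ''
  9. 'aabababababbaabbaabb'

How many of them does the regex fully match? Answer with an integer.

1 → match
2 → match
3 → match
4 → match
5 → no match
6 → match
7 → match
8 → match
9 → match
Total matched: 8

8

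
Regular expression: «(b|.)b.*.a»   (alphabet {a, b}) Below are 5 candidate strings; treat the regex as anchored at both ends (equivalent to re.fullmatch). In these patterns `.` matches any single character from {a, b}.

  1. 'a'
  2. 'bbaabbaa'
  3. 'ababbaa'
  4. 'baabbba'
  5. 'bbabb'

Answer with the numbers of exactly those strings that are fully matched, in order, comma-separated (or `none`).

1 → no match
2 → match
3 → match
4 → no match
5 → no match — must end with 'a'

2, 3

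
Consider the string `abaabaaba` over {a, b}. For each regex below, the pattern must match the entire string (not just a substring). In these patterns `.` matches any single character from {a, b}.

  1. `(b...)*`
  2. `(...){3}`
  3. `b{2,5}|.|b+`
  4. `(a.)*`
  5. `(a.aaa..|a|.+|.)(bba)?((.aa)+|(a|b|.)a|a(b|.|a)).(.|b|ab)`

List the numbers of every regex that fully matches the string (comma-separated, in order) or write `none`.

2, 5

1 → no match
2 → match
3 → no match
4 → no match
5 → match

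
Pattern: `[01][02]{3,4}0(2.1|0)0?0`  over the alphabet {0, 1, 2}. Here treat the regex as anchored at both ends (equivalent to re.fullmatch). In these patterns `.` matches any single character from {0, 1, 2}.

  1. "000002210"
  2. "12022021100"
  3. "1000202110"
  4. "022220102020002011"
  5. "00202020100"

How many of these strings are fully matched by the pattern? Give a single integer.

4

1 → match
2 → match
3 → match
4 → no match — must end with "0"
5 → match
Total matched: 4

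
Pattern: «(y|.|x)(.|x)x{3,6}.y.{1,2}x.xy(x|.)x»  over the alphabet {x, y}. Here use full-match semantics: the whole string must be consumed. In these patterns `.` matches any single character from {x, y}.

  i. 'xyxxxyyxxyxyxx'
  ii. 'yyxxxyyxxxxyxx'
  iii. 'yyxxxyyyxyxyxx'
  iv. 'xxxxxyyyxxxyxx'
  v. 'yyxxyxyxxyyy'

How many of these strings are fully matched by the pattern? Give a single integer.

i → match
ii → match
iii → match
iv → match
v → no match — must end with 'x'
Total matched: 4

4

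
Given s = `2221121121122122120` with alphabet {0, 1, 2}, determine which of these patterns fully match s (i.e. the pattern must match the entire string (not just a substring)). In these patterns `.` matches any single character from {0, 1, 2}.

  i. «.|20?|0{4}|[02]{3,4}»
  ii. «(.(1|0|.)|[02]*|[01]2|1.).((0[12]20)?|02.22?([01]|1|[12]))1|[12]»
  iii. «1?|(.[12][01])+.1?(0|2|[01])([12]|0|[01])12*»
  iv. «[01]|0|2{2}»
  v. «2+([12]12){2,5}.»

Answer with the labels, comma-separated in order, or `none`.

v

i → no match
ii → no match
iii → no match
iv → no match
v → match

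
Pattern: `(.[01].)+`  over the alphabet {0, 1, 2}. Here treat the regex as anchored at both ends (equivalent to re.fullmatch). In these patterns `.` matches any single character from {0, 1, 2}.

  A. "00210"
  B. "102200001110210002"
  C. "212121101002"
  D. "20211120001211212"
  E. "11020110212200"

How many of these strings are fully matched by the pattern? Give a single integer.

A. "00210" → no match
B → match
C. "212121101002" → no match
D → no match
E → no match
Total matched: 1

1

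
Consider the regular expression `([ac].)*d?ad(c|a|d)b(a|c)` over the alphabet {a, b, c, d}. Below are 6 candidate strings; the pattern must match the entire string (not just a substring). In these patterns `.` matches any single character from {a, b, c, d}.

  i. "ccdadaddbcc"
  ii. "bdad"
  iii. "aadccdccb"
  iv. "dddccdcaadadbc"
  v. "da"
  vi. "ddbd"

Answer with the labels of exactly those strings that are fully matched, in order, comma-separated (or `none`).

i. "ccdadaddbcc" → no match
ii. "bdad" → no match
iii. "aadccdccb" → no match
iv → no match
v. "da" → no match
vi. "ddbd" → no match

none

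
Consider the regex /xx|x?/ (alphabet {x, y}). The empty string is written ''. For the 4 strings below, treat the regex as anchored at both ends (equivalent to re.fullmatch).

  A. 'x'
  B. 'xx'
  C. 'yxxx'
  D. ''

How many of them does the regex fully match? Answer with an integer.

A → match
B → match
C → no match
D → match
Total matched: 3

3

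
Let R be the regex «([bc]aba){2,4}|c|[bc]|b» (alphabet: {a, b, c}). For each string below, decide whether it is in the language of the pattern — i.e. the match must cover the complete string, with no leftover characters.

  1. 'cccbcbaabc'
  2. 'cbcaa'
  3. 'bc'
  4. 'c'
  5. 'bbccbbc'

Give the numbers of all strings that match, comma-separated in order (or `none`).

1 → no match
2 → no match
3 → no match
4 → match
5 → no match

4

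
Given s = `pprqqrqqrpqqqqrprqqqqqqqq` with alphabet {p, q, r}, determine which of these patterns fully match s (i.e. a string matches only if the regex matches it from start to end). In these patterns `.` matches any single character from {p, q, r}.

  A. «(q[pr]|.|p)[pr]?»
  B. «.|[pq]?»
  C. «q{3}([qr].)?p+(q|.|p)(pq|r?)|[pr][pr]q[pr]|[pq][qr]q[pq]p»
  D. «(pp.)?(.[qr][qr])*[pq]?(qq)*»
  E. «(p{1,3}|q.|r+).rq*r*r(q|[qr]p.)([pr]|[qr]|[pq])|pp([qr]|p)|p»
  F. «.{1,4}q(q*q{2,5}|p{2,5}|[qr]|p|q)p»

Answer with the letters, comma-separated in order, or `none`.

D

A → no match
B → no match
C → no match
D → match
E → no match
F → no match — must end with `p`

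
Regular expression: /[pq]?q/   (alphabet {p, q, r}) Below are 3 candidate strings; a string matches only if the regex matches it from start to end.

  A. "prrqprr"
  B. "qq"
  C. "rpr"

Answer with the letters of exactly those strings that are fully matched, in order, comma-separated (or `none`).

B

A. "prrqprr" → no match — must end with "q"
B. "qq" → match
C. "rpr" → no match — must end with "q"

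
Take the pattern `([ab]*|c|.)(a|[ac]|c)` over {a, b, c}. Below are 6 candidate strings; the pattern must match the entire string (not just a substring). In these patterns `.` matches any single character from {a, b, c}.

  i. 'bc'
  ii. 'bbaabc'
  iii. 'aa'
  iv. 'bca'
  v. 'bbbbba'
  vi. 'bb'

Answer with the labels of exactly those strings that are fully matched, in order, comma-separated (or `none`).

i → match
ii → match
iii → match
iv → no match
v → match
vi → no match

i, ii, iii, v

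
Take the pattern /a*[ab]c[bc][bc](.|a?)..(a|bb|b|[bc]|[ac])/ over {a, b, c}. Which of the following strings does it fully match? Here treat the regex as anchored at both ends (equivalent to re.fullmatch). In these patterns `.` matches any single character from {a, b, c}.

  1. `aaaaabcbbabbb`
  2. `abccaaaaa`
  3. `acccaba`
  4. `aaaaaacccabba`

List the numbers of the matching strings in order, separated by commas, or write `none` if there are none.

1, 3, 4

1 → match
2 → no match
3 → match
4 → match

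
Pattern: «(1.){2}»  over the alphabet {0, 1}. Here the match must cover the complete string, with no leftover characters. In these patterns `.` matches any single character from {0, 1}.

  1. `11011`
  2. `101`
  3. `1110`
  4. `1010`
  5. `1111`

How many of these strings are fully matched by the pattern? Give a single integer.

3

1 → no match
2 → no match
3 → match
4 → match
5 → match
Total matched: 3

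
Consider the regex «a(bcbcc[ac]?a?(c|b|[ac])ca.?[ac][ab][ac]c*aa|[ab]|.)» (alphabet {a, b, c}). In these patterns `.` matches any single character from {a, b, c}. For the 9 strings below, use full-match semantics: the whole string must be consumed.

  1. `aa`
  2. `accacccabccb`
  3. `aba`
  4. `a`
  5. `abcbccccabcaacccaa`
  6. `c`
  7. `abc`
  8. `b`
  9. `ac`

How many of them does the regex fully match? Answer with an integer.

1 → match
2 → no match
3 → no match
4 → no match
5 → match
6 → no match — must start with `a`
7 → no match
8 → no match — must start with `a`
9 → match
Total matched: 3

3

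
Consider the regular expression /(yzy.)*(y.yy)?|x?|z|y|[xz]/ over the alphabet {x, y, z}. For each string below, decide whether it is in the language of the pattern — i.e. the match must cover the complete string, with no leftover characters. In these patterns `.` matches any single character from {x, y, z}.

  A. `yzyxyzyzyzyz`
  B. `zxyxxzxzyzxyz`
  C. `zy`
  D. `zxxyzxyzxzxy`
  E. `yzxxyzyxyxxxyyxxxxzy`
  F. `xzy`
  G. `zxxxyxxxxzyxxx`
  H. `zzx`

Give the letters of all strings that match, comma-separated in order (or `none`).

A

A → match
B → no match
C → no match
D → no match
E → no match
F → no match
G → no match
H → no match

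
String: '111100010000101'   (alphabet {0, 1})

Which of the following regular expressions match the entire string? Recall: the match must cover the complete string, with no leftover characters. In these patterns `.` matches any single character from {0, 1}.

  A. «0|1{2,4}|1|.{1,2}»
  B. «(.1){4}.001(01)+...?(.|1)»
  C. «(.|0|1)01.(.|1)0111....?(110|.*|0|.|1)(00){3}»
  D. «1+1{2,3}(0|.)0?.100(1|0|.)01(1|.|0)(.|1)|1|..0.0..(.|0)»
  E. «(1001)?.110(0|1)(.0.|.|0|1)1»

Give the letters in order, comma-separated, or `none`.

D

A → no match
B → no match
C → no match — must end with '00'
D → match
E → no match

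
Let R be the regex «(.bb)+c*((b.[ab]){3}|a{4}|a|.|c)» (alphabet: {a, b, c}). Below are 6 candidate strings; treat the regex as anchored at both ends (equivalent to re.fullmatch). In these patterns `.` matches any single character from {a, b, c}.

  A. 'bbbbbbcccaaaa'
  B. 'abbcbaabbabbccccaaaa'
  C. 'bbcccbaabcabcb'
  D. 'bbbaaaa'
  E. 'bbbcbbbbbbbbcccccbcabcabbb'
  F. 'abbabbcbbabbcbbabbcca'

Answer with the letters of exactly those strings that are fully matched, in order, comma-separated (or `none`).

A, D, E, F

A → match
B → no match
C → no match
D. 'bbbaaaa' → match
E → match
F → match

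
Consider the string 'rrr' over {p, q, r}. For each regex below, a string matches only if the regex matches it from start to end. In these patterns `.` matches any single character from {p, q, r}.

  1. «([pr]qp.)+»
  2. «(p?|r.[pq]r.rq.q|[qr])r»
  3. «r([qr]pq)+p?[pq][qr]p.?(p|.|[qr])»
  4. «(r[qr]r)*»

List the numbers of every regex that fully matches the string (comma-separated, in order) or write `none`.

4

1 → no match
2 → no match
3 → no match
4 → match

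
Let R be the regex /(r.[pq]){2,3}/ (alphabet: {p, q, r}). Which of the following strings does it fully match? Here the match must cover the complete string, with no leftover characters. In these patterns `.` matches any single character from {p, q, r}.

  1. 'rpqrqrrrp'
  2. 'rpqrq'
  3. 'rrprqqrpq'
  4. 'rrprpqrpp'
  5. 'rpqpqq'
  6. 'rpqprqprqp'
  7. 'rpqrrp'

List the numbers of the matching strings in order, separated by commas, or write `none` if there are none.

1 → no match
2 → no match
3 → match
4 → match
5 → no match
6 → no match
7 → match

3, 4, 7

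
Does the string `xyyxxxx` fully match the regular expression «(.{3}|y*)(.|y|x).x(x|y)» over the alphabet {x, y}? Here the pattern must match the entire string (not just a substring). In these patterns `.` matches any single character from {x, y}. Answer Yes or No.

Yes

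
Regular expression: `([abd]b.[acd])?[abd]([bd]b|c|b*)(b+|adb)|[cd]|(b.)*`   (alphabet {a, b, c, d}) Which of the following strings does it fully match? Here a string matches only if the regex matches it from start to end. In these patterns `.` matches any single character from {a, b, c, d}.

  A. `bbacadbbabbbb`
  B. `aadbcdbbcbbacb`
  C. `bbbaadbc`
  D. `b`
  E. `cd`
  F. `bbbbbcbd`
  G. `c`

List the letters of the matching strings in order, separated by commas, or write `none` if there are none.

A → no match
B → no match
C. `bbbaadbc` → no match
D. `b` → no match
E. `cd` → no match
F. `bbbbbcbd` → match
G. `c` → match

F, G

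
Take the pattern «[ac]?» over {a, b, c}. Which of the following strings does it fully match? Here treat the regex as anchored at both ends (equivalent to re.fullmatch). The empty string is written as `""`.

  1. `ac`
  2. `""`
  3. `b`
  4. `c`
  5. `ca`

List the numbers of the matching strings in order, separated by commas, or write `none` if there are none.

2, 4

1. `ac` → no match
2. `""` → match
3. `b` → no match
4. `c` → match
5. `ca` → no match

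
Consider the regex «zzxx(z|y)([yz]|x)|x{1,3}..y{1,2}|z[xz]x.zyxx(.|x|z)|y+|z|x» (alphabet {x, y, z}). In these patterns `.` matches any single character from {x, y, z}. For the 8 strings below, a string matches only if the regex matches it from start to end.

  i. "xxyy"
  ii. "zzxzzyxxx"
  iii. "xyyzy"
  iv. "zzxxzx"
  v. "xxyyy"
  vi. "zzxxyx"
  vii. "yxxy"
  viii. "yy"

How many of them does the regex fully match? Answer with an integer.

i. "xxyy" → match
ii. "zzxzzyxxx" → match
iii. "xyyzy" → no match
iv. "zzxxzx" → match
v. "xxyyy" → match
vi. "zzxxyx" → match
vii. "yxxy" → no match
viii. "yy" → match
Total matched: 6

6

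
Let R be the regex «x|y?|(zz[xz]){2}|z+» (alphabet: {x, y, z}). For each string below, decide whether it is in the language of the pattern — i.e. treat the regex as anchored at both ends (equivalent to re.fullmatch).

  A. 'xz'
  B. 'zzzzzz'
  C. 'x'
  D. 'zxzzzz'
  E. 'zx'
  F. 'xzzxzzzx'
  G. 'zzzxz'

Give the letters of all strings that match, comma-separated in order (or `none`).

B, C

A → no match
B → match
C → match
D → no match
E → no match
F → no match
G → no match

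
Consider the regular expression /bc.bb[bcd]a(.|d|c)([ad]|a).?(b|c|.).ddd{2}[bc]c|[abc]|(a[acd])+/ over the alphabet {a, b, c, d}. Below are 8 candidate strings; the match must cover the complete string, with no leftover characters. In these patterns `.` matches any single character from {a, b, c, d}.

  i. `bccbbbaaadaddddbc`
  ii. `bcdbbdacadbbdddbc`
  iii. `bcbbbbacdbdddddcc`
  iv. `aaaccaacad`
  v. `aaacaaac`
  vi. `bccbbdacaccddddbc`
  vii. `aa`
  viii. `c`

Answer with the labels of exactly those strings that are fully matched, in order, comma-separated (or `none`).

i → match
ii → no match
iii → match
iv → no match
v → match
vi → match
vii → match
viii → match

i, iii, v, vi, vii, viii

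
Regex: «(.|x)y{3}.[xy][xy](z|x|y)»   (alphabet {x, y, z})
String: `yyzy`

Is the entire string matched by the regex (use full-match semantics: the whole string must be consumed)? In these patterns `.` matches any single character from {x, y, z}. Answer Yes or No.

No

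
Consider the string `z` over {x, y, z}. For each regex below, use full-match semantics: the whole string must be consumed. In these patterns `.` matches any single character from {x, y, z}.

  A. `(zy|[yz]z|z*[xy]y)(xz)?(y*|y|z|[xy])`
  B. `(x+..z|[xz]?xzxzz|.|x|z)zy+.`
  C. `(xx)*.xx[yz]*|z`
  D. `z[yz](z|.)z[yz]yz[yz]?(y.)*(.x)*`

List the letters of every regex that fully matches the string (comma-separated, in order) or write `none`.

C

A → no match
B → no match
C → match
D → no match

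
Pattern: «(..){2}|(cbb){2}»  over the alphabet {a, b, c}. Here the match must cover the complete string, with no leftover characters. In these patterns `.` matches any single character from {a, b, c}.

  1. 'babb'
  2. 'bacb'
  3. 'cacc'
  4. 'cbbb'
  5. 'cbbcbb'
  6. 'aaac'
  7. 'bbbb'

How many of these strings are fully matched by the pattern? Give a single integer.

7

1 → match
2 → match
3 → match
4 → match
5 → match
6 → match
7 → match
Total matched: 7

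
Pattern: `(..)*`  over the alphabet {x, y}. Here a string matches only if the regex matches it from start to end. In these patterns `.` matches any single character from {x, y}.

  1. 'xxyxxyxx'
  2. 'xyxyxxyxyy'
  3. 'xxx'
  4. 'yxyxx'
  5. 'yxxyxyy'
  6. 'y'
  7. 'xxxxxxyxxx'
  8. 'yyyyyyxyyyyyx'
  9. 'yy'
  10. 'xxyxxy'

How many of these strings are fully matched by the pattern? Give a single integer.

1. 'xxyxxyxx' → match
2. 'xyxyxxyxyy' → match
3. 'xxx' → no match
4. 'yxyxx' → no match
5. 'yxxyxyy' → no match
6. 'y' → no match
7. 'xxxxxxyxxx' → match
8 → no match
9. 'yy' → match
10. 'xxyxxy' → match
Total matched: 5

5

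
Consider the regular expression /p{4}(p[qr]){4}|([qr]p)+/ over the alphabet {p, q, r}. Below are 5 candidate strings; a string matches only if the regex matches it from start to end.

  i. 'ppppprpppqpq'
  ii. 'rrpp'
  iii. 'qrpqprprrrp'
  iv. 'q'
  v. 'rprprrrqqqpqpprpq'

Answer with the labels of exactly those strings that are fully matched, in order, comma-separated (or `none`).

i. 'ppppprpppqpq' → no match
ii. 'rrpp' → no match
iii. 'qrpqprprrrp' → no match
iv. 'q' → no match
v → no match

none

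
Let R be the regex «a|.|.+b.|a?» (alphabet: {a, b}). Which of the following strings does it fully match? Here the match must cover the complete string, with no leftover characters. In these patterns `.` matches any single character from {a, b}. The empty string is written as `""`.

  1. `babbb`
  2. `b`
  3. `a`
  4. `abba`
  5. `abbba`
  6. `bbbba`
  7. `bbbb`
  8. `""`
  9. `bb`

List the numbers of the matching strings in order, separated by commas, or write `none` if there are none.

1, 2, 3, 4, 5, 6, 7, 8

1 → match
2 → match
3 → match
4 → match
5 → match
6 → match
7 → match
8 → match
9 → no match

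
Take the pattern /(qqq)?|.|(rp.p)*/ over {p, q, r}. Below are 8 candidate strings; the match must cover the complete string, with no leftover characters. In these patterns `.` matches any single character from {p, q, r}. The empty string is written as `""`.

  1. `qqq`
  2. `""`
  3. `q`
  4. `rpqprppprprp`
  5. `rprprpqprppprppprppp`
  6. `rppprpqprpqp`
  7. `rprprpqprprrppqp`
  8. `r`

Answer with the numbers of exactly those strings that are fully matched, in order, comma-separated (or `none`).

1, 2, 3, 4, 5, 6, 8

1 → match
2 → match
3 → match
4 → match
5 → match
6 → match
7 → no match
8 → match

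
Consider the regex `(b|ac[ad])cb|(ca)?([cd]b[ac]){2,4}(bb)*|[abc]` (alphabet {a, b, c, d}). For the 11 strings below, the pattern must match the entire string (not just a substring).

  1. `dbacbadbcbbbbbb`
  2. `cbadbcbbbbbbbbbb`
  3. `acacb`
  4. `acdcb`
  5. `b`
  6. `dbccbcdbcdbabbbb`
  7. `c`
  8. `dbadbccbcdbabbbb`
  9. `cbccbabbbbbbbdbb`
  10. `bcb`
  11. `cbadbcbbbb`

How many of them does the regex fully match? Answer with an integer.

1 → match
2 → match
3 → match
4 → match
5 → match
6 → match
7 → match
8 → match
9 → no match
10 → match
11 → match
Total matched: 10

10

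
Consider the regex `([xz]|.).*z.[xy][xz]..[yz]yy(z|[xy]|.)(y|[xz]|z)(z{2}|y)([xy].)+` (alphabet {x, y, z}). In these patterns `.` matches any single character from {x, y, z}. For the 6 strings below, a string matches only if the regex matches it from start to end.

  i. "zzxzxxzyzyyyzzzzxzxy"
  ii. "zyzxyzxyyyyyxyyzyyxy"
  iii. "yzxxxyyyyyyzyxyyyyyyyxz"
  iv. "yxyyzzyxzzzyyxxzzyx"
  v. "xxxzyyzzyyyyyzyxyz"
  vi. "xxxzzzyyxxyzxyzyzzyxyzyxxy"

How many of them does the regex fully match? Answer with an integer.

i → match
ii → match
iii → match
iv → match
v → no match
vi → no match
Total matched: 4

4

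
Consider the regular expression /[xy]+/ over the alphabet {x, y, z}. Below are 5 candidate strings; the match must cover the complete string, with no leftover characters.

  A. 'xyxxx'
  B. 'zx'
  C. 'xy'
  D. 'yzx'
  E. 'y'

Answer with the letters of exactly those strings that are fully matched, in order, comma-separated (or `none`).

A, C, E

A → match
B → no match
C → match
D → no match
E → match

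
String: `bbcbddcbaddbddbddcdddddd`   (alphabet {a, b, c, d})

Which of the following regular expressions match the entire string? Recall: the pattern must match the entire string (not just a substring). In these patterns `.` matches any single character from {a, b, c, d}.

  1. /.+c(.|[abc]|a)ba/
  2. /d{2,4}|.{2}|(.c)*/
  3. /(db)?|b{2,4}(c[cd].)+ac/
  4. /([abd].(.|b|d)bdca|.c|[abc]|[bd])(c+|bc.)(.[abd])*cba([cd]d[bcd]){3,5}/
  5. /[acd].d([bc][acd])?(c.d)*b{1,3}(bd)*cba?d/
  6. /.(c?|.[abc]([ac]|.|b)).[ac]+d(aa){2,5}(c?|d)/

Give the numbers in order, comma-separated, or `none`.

4

1 → no match — must end with `ba`
2 → no match
3 → no match
4 → match
5 → no match
6 → no match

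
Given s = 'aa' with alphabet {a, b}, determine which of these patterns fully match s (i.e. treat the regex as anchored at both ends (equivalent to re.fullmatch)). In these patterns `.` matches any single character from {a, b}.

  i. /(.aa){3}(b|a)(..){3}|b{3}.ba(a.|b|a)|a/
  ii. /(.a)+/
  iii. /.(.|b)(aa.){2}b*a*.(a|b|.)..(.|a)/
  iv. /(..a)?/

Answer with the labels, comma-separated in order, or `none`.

ii

i → no match
ii → match
iii → no match
iv → no match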